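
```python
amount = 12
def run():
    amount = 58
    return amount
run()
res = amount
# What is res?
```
12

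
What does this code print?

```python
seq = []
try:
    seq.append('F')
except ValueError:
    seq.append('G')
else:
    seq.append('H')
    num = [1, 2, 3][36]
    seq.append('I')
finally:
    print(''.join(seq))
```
FH

Try succeeds, else appends 'H', IndexError in else is uncaught, finally prints before exception propagates ('I' never appended)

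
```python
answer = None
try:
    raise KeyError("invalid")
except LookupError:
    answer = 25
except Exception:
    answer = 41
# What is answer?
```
25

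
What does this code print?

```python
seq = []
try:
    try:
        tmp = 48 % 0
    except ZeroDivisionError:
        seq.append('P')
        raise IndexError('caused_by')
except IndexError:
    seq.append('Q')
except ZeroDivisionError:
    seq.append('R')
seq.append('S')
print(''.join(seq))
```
PQS

IndexError raised and caught, original ZeroDivisionError not re-raised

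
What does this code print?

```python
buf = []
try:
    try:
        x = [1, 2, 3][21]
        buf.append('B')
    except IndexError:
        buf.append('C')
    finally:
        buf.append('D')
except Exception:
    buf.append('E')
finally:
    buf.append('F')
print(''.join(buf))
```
CDF

Both finally blocks run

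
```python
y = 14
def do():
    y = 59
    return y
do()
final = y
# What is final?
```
14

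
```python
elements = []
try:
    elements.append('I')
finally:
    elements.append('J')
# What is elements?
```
['I', 'J']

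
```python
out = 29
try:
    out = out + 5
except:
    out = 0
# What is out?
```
34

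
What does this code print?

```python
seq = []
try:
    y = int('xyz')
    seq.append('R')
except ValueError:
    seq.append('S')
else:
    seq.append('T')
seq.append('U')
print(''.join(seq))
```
SU

else block skipped when exception is caught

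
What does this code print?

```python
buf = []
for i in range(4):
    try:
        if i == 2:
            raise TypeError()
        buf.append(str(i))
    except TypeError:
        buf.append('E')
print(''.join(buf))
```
01E3

Exception on i=2 caught, loop continues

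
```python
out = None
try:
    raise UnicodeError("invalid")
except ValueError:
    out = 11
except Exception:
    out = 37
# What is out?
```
11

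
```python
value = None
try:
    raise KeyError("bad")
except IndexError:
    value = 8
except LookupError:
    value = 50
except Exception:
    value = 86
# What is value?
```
50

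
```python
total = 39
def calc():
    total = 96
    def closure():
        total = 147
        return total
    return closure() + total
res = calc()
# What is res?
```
243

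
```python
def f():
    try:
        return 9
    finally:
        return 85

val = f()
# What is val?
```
85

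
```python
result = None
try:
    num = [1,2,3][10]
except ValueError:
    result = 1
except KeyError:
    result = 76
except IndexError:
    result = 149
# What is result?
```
149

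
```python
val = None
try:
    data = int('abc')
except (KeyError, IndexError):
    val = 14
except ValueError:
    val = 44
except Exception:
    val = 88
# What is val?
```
44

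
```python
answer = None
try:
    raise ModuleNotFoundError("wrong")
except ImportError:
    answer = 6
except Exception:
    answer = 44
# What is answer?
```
6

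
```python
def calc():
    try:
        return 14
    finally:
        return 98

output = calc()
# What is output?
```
98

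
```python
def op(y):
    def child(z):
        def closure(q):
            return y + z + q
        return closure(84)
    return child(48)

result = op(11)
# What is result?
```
143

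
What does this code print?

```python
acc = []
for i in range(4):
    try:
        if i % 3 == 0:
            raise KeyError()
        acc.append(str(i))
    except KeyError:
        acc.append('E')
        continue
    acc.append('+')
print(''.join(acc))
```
E1+2+E

continue in except skips rest of loop body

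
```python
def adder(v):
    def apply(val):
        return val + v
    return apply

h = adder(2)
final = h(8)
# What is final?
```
10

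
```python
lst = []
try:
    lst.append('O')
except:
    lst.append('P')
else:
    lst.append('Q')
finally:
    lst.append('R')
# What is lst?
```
['O', 'Q', 'R']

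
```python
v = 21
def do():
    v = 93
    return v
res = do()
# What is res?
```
93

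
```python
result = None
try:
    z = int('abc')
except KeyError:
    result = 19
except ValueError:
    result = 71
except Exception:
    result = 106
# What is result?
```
71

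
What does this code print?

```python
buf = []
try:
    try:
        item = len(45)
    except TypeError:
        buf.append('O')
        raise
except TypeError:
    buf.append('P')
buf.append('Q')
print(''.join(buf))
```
OPQ

raise without argument re-raises current exception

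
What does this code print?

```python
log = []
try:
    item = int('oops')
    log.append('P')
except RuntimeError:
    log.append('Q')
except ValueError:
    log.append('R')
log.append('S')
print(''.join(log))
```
RS

ValueError is caught by its specific handler, not RuntimeError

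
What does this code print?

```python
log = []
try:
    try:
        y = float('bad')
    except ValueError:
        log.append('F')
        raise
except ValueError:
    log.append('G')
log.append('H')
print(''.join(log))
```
FGH

raise without argument re-raises current exception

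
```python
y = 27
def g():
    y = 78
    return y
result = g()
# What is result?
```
78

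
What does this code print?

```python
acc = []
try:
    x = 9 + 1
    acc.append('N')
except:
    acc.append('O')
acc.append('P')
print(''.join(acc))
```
NP

No exception, try block completes normally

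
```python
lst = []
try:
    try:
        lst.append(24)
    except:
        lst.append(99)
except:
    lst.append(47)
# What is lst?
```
[24]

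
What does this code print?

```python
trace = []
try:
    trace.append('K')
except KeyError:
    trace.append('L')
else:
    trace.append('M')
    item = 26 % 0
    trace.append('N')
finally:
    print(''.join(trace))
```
KM

Try succeeds, else appends 'M', ZeroDivisionError in else is uncaught, finally prints before exception propagates ('N' never appended)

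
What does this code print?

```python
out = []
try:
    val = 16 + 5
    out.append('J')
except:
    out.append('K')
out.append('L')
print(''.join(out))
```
JL

No exception, try block completes normally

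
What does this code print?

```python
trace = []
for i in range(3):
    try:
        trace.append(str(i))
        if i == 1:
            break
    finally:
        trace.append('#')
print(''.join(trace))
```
0#1#

finally runs even when breaking out of loop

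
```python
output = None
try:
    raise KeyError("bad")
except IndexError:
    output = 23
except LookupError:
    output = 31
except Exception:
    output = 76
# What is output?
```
31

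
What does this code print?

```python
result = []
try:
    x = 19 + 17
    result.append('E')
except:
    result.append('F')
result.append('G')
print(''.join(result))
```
EG

No exception, try block completes normally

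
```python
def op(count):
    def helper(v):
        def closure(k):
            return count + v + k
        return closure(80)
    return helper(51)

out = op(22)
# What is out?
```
153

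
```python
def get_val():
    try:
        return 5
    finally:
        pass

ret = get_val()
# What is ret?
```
5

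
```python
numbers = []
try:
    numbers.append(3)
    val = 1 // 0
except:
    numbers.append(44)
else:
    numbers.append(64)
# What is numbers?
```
[3, 44]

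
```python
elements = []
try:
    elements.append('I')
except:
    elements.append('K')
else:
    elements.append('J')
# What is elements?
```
['I', 'J']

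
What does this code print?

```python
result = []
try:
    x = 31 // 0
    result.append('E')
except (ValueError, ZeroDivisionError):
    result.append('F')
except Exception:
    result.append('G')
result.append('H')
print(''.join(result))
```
FH

ZeroDivisionError matches tuple containing it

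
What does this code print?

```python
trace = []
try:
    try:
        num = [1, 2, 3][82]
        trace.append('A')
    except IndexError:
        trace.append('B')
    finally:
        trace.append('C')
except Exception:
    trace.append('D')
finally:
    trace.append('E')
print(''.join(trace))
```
BCE

Both finally blocks run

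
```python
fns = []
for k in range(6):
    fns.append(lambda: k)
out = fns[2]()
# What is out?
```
5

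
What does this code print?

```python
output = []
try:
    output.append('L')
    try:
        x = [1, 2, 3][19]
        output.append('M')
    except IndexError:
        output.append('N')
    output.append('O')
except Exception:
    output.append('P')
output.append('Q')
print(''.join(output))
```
LNOQ

Inner exception caught by inner handler, outer continues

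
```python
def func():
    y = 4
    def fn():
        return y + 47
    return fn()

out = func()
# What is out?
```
51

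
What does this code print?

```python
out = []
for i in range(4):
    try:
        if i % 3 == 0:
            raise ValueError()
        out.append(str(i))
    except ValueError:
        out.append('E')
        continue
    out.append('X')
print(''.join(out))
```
E1X2XE

continue in except skips rest of loop body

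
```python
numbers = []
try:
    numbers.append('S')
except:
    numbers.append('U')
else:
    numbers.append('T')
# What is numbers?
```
['S', 'T']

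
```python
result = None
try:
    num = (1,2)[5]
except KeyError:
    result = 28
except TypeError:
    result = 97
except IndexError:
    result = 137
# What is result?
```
137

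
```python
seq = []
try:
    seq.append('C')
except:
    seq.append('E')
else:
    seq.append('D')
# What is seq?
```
['C', 'D']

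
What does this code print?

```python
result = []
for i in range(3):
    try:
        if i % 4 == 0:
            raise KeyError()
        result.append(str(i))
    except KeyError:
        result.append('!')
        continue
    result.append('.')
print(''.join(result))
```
!1.2.

continue in except skips rest of loop body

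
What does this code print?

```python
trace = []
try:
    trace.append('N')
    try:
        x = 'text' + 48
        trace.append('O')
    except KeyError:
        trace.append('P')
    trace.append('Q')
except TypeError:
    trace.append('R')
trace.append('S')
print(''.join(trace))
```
NRS

Inner handler doesn't match, propagates to outer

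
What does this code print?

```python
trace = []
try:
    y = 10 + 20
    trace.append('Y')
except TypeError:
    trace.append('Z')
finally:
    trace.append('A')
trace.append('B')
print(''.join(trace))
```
YAB

finally runs after normal execution too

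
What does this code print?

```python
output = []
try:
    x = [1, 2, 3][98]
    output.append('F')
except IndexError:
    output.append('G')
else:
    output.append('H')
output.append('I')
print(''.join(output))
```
GI

else block skipped when exception is caught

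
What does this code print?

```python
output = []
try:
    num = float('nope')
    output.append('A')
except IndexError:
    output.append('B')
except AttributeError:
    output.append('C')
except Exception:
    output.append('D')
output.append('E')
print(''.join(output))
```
DE

ValueError not specifically caught, falls to Exception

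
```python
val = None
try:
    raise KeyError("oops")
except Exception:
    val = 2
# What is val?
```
2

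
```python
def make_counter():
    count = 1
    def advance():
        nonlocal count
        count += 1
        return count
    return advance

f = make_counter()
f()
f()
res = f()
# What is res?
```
4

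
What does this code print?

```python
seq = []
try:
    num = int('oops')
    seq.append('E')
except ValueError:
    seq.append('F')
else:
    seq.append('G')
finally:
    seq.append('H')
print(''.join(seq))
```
FH

Exception: except runs, else skipped, finally runs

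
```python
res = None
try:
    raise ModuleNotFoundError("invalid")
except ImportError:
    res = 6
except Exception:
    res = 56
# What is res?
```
6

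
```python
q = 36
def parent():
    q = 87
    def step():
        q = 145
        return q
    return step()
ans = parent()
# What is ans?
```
145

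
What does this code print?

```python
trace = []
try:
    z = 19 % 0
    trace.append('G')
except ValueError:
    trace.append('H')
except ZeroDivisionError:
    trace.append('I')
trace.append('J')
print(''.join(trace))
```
IJ

ZeroDivisionError is caught by its specific handler, not ValueError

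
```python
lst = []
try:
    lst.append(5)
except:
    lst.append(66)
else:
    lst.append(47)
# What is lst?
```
[5, 47]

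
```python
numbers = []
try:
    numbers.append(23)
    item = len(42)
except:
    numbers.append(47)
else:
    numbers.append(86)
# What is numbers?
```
[23, 47]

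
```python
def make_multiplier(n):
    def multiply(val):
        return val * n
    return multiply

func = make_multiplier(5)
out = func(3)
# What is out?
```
15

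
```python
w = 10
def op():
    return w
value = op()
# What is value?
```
10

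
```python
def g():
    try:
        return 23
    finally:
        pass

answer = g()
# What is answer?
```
23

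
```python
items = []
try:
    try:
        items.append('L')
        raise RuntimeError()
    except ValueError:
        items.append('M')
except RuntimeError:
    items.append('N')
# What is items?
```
['L', 'N']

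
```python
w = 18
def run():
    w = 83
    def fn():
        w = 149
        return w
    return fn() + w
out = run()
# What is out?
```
232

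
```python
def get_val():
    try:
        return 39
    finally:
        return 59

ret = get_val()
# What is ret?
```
59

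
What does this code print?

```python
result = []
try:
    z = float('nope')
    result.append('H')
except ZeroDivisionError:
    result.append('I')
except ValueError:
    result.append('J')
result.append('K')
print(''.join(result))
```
JK

ValueError is caught by its specific handler, not ZeroDivisionError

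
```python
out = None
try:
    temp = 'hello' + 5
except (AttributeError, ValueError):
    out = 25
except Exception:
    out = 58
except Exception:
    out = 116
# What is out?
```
58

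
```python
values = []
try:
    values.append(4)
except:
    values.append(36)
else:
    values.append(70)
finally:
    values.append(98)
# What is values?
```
[4, 70, 98]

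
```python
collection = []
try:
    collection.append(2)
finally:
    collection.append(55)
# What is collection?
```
[2, 55]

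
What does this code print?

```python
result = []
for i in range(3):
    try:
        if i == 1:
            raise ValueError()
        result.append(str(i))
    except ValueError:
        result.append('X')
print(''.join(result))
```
0X2

Exception on i=1 caught, loop continues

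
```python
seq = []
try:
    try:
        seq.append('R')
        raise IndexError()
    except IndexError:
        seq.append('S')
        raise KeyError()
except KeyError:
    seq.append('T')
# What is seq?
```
['R', 'S', 'T']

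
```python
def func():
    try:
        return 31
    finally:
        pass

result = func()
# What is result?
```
31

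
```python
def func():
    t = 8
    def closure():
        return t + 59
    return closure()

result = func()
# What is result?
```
67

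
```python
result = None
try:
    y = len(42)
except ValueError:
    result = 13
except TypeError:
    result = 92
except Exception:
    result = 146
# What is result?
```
92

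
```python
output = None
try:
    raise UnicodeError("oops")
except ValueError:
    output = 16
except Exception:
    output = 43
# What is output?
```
16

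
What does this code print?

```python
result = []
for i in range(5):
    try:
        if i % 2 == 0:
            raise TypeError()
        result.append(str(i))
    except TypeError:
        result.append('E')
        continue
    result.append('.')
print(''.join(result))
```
E1.E3.E

continue in except skips rest of loop body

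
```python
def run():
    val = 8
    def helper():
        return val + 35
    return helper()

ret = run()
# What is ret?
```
43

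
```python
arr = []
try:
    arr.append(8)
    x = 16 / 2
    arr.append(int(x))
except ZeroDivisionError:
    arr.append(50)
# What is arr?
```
[8, 8]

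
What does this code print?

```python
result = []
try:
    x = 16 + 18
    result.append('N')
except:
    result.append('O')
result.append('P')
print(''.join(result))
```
NP

No exception, try block completes normally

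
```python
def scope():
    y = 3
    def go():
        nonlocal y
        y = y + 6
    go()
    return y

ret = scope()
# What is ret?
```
9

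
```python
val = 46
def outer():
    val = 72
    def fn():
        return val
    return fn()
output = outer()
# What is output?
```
72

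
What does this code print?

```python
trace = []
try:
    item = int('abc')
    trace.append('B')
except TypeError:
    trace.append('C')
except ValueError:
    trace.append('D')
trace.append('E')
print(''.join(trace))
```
DE

ValueError is caught by its specific handler, not TypeError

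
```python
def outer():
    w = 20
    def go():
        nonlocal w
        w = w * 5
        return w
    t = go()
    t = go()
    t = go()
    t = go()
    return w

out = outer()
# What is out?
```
12500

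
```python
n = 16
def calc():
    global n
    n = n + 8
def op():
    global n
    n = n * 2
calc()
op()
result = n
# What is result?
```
48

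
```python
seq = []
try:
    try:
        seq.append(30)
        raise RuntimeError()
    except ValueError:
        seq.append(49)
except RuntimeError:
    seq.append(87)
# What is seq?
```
[30, 87]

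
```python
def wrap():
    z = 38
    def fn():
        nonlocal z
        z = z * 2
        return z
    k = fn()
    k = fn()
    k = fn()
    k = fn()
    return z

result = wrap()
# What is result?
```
608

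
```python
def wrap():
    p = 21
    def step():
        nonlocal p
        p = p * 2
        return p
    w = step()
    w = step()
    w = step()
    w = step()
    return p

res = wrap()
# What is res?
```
336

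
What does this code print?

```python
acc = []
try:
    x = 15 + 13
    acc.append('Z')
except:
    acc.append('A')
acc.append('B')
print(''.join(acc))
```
ZB

No exception, try block completes normally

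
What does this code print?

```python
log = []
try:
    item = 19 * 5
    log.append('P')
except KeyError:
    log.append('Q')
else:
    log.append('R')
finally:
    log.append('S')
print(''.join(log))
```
PRS

else runs before finally when no exception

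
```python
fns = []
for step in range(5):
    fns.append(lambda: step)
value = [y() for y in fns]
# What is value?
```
[4, 4, 4, 4, 4]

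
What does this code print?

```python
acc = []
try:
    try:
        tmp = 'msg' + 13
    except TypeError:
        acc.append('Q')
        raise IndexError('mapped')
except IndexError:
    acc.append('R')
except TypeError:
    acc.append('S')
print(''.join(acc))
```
QR

New IndexError raised, caught by outer IndexError handler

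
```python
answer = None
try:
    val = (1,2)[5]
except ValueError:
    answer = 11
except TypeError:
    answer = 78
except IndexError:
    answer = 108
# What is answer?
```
108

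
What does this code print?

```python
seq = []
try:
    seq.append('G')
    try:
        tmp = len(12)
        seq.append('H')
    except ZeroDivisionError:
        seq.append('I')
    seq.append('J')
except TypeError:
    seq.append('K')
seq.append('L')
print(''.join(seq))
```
GKL

Inner handler doesn't match, propagates to outer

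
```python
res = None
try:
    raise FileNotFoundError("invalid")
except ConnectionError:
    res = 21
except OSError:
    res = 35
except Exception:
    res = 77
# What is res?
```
35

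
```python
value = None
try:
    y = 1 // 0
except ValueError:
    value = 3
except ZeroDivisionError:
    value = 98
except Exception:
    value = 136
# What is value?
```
98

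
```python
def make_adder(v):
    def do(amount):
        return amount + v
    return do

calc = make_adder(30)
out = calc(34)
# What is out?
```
64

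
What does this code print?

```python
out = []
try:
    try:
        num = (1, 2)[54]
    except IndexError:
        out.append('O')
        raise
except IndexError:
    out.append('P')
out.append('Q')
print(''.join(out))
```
OPQ

raise without argument re-raises current exception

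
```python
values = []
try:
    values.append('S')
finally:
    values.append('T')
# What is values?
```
['S', 'T']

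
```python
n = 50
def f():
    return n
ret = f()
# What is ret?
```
50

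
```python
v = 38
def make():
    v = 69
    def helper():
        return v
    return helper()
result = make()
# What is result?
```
69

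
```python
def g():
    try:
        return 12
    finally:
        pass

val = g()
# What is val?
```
12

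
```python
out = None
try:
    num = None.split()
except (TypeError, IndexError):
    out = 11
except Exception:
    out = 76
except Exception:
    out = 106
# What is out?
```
76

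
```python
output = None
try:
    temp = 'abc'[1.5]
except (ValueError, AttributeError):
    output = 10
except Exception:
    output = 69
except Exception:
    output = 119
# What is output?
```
69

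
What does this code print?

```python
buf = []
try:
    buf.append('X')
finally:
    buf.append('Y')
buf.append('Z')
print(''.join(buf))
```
XYZ

try/finally without except, no exception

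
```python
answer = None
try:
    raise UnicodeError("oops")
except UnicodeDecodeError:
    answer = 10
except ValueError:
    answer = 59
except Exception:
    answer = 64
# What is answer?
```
59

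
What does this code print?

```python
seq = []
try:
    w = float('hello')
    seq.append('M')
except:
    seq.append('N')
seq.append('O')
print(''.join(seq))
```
NO

Exception raised in try, caught by bare except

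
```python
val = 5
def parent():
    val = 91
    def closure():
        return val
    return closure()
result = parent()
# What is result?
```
91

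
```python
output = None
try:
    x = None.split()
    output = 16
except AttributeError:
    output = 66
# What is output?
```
66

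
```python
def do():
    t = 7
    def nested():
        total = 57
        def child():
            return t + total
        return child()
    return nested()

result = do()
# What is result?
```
64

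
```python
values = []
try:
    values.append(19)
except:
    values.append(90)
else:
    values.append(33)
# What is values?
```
[19, 33]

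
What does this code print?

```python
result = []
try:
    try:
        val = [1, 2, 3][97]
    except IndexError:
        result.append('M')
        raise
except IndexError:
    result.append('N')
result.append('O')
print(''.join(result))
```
MNO

raise without argument re-raises current exception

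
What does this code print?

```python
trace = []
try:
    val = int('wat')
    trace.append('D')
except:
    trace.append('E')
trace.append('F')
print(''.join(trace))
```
EF

Exception raised in try, caught by bare except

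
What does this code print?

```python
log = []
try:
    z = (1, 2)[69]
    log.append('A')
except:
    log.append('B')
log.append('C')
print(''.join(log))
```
BC

Exception raised in try, caught by bare except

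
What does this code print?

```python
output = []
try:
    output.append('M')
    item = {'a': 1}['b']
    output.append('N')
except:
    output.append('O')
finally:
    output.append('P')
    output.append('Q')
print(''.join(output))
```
MOPQ

Code before exception runs, then except, then all of finally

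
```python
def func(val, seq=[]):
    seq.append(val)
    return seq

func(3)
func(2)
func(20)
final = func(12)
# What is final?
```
[3, 2, 20, 12]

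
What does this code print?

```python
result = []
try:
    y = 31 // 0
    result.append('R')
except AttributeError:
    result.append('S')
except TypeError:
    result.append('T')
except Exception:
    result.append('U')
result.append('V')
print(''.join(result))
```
UV

ZeroDivisionError not specifically caught, falls to Exception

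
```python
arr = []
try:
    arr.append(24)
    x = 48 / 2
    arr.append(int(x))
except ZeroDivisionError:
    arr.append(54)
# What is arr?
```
[24, 24]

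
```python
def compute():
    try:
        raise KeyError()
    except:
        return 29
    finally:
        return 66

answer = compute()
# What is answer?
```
66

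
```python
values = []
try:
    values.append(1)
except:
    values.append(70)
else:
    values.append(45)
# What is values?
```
[1, 45]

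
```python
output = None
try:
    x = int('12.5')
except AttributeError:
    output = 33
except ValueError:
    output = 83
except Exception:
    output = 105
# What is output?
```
83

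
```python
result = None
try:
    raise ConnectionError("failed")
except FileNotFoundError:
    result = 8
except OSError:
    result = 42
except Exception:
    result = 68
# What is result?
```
42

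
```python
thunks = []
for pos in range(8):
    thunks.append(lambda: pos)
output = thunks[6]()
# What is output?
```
7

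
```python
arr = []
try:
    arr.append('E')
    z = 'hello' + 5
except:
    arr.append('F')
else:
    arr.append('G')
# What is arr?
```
['E', 'F']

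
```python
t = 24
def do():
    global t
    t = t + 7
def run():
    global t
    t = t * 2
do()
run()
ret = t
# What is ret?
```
62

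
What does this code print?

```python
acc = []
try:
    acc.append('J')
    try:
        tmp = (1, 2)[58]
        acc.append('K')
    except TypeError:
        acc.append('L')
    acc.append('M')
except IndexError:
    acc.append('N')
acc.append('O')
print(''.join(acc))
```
JNO

Inner handler doesn't match, propagates to outer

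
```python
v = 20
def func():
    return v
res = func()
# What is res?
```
20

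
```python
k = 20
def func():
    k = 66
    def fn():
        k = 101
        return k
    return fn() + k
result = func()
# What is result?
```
167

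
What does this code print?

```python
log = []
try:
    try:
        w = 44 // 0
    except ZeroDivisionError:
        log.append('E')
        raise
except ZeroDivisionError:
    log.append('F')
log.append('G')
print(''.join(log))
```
EFG

raise without argument re-raises current exception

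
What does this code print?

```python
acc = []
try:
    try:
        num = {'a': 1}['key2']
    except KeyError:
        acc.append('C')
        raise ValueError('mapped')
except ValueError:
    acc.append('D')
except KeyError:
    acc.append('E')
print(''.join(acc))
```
CD

New ValueError raised, caught by outer ValueError handler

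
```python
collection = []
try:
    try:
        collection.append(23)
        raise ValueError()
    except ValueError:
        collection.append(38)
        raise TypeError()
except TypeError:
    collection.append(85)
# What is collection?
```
[23, 38, 85]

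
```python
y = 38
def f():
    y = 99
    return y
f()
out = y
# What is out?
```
38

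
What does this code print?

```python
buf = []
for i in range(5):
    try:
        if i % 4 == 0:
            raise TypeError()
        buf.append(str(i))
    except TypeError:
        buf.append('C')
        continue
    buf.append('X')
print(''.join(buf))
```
C1X2X3XC

continue in except skips rest of loop body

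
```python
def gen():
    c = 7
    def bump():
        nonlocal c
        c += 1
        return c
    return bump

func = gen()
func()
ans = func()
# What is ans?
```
9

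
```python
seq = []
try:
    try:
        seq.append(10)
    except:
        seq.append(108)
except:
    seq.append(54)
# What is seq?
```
[10]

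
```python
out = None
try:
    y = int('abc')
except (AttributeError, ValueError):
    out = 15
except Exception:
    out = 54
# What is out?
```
15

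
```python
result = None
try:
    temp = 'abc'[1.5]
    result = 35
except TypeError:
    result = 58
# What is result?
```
58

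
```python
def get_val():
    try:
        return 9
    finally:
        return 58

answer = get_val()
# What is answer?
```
58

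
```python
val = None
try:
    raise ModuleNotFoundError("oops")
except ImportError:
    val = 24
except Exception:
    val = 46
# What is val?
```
24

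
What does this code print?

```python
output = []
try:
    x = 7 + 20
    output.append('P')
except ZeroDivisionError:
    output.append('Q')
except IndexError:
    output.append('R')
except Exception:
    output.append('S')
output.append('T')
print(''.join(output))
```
PT

No exception, try block completes normally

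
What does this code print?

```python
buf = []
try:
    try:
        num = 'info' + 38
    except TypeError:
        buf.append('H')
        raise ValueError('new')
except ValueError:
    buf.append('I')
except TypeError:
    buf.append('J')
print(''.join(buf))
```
HI

New ValueError raised, caught by outer ValueError handler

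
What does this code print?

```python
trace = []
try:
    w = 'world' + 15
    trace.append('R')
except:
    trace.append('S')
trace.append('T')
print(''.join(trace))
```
ST

Exception raised in try, caught by bare except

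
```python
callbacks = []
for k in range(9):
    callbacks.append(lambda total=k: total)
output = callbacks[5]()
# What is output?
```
5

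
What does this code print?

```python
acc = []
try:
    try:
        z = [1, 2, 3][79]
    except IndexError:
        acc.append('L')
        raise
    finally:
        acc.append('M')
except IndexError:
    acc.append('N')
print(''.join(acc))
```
LMN

finally runs before re-raised exception propagates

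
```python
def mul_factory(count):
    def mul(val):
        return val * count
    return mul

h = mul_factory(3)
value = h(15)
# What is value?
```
45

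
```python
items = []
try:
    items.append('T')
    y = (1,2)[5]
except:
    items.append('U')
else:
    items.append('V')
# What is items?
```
['T', 'U']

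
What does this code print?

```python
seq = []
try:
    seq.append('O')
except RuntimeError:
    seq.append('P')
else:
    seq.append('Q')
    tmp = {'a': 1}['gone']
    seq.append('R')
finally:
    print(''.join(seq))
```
OQ

Try succeeds, else appends 'Q', KeyError in else is uncaught, finally prints before exception propagates ('R' never appended)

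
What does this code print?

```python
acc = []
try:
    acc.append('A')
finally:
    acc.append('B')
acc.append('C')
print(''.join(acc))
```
ABC

try/finally without except, no exception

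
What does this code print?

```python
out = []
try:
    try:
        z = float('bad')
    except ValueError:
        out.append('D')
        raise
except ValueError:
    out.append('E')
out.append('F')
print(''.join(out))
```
DEF

raise without argument re-raises current exception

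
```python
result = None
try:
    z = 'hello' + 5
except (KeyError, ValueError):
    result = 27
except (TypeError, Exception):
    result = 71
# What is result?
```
71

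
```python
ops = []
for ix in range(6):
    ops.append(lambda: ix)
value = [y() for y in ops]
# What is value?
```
[5, 5, 5, 5, 5, 5]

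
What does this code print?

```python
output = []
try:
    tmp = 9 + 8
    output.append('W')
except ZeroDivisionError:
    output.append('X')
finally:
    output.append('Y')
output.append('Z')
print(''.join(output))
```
WYZ

finally runs after normal execution too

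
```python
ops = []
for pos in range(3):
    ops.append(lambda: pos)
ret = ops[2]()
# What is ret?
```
2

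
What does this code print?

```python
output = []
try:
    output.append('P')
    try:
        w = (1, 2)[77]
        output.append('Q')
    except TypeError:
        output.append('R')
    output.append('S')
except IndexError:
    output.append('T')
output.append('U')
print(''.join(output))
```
PTU

Inner handler doesn't match, propagates to outer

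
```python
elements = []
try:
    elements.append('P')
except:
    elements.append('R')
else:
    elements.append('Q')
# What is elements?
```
['P', 'Q']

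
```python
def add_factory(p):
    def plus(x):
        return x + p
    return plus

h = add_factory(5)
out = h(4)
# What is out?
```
9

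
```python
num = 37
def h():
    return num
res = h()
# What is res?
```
37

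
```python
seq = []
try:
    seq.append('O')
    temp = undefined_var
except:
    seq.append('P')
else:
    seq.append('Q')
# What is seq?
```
['O', 'P']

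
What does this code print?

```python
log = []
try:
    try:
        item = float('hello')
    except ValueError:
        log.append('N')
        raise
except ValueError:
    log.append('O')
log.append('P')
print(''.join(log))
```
NOP

raise without argument re-raises current exception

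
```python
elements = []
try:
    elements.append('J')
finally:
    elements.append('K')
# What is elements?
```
['J', 'K']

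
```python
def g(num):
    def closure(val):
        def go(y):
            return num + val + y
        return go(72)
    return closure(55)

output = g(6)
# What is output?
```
133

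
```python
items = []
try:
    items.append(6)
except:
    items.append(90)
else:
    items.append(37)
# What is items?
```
[6, 37]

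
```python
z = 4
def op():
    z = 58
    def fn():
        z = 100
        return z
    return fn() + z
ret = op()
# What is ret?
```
158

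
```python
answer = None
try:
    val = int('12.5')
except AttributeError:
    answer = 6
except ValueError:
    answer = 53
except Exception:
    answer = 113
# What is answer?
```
53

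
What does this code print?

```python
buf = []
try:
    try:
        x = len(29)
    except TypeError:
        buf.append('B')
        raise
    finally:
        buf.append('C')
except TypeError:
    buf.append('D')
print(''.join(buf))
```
BCD

finally runs before re-raised exception propagates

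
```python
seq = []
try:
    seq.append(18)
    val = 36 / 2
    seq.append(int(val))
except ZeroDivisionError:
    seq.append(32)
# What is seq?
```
[18, 18]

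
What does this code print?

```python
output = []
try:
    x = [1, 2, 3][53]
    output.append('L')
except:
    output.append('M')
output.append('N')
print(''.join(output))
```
MN

Exception raised in try, caught by bare except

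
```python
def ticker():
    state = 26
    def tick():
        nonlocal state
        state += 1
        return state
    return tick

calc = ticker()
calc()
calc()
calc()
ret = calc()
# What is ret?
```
30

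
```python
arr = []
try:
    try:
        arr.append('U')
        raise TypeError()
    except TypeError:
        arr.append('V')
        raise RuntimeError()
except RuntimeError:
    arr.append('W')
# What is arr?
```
['U', 'V', 'W']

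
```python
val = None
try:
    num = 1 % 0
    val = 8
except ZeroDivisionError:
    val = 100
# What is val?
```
100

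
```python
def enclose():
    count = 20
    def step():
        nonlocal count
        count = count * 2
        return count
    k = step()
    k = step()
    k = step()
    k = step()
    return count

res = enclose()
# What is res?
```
320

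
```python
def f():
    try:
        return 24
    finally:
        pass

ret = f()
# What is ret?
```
24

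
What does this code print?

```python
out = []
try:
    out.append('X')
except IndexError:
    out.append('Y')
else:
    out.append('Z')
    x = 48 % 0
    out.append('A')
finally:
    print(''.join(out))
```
XZ

Try succeeds, else appends 'Z', ZeroDivisionError in else is uncaught, finally prints before exception propagates ('A' never appended)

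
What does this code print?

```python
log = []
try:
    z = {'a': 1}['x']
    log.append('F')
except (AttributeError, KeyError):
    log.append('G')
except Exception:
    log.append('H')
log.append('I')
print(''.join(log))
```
GI

KeyError matches tuple containing it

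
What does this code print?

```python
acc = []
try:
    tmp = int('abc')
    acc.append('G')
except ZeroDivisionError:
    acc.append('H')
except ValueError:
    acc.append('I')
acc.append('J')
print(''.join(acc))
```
IJ

ValueError is caught by its specific handler, not ZeroDivisionError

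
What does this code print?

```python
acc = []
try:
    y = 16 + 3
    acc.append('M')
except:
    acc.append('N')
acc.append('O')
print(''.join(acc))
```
MO

No exception, try block completes normally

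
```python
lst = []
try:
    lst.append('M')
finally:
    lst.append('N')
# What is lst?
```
['M', 'N']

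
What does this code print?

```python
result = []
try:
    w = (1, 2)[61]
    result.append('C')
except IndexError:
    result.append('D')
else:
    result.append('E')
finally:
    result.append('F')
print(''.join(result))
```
DF

Exception: except runs, else skipped, finally runs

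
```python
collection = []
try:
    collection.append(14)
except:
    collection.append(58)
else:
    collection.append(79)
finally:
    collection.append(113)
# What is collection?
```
[14, 79, 113]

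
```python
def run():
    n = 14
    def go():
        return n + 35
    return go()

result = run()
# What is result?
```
49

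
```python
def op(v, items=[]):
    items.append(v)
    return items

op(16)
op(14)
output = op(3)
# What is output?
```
[16, 14, 3]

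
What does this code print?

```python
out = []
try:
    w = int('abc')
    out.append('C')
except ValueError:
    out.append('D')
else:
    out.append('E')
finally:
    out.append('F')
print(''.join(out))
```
DF

Exception: except runs, else skipped, finally runs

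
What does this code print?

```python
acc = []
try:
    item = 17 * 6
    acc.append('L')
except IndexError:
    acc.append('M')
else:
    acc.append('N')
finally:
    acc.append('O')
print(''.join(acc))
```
LNO

else runs before finally when no exception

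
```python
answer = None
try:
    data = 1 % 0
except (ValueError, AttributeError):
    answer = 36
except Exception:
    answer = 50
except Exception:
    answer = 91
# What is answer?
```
50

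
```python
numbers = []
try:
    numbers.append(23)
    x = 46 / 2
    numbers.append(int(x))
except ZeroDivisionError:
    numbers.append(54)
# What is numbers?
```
[23, 23]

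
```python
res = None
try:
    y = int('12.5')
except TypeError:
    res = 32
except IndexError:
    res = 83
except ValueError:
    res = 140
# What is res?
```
140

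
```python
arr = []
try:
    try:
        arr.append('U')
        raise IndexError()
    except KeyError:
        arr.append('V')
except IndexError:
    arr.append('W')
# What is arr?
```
['U', 'W']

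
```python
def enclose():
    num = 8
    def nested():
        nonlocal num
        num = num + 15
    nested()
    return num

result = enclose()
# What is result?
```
23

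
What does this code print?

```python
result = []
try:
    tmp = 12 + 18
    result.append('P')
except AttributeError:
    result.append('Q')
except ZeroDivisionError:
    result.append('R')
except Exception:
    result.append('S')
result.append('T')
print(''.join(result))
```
PT

No exception, try block completes normally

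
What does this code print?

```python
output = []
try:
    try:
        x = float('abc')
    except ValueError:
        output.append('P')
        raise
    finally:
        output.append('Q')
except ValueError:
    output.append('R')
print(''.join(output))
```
PQR

finally runs before re-raised exception propagates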